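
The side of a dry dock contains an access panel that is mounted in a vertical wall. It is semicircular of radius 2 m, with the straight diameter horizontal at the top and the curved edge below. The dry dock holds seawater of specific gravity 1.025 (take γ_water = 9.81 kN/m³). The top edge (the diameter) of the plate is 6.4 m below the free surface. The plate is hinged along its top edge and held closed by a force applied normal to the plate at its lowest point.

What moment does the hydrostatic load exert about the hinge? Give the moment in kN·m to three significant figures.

M ≈ 406 kN·m

γ = 1.025 × 9.81 = 10.05525 kN/m³.
The centroid of a semicircle lies 4r/(3π) = 0.848826 m from the diameter, here below the top edge, so the centroid depth is h_c = 6.4 + 0.848826 = 7.24883 m.
A = πr²/2 = π × 2²/2 = 6.28319 m².
Resultant F = γ·h_c·A = 10.05525 × 7.24883 × 6.28319 = 457.974 kN.
I_c = (π/8 − 8/(9π))·r⁴ = 0.109757 × 2⁴ = 1.75611 m⁴.
Centre of pressure: y_p = y_c + I_c/(y_c·A) = 7.24883 + 1.75611/(7.24883 × 6.28319) = 7.24883 + 0.038557 = 7.28739 m along the plane.
The resultant acts 0.848826 + 0.038557 = 0.887383 m (along the plate) below the hinge at the top edge, so the moment about the hinge is M = F × 0.887383 = 457.974 × 0.887383 = 406.398 kN·m.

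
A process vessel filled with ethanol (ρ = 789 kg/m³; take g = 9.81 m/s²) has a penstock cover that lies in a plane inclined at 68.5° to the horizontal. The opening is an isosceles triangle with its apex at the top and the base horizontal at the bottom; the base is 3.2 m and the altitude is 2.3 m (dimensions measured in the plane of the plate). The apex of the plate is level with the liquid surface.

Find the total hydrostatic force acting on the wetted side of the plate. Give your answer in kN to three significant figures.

γ = ρg = 789 × 9.81 / 1000 = 7.74009 kN/m³.
Let θ = 68.5° be the plate's angle to the horizontal; measure y along the incline from where the plane meets the free surface. Vertical depth h = y·sinθ with sinθ = 0.930418.
With the apex up, the centroid sits 2h/3 = 2 × 2.3/3 = 1.53333 m below the apex, so y_c = 1.53333 m and h_c = 1.53333 × 0.930418 = 1.42664 m.
A = ½ × 3.2 × 2.3 = 3.68 m².
Resultant F = γ·h_c·A = 7.74009 × 1.42664 × 3.68 = 40.6357 kN.

F ≈ 40.6 kN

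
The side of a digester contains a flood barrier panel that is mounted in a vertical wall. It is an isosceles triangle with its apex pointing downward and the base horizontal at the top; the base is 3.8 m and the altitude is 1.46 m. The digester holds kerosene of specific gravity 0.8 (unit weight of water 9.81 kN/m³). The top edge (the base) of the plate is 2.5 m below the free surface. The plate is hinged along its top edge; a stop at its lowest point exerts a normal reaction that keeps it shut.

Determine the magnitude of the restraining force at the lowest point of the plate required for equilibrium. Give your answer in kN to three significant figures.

P ≈ 23.4 kN

γ = 0.8 × 9.81 = 7.848 kN/m³.
With the apex down, the centroid sits h/3 = 1.46/3 = 0.486667 m below the base (the top edge), so the centroid depth is h_c = 2.5 + 0.486667 = 2.98667 m.
A = ½ × 3.8 × 1.46 = 2.774 m².
Resultant F = γ·h_c·A = 7.848 × 2.98667 × 2.774 = 65.0209 kN.
I_c = b·h³/36 = 3.8 × 1.46³/36 = 0.328503 m⁴.
Centre of pressure: y_p = y_c + I_c/(y_c·A) = 2.98667 + 0.328503/(2.98667 × 2.774) = 2.98667 + 0.0396502 = 3.02632 m along the plane.
The resultant acts 0.486667 + 0.0396502 = 0.526317 m (along the plate) below the hinge at the top edge, so the moment about the hinge is M = F × 0.526317 = 65.0209 × 0.526317 = 34.2216 kN·m.
A normal force at the bottom, 1.46 m from the hinge, must supply this moment: P = 34.2216/1.46 = 23.4395 kN.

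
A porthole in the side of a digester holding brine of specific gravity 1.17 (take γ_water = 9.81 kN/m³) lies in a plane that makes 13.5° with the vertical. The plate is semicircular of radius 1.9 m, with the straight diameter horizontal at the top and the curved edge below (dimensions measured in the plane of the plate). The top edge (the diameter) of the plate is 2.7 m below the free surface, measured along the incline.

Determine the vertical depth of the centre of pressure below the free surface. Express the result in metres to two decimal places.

γ = 1.17 × 9.81 = 11.4777 kN/m³.
The plate makes 13.5° with the vertical, i.e. θ = 90° − 13.5° = 76.5° to the horizontal. Measuring y along the incline from the free-surface line, vertical depth h = y·sinθ with sinθ = 0.972370.
The centroid of a semicircle lies 4r/(3π) = 0.806385 m from the diameter, here below the top edge, so y_c = 2.7 + 0.806385 = 3.50639 m and h_c = 3.50639 × 0.972370 = 3.40951 m.
A = πr²/2 = π × 1.9²/2 = 5.67057 m².
Resultant F = γ·h_c·A = 11.4777 × 3.40951 × 5.67057 = 221.908 kN.
I_c = (π/8 − 8/(9π))·r⁴ = 0.109757 × 1.9⁴ = 1.43036 m⁴.
Centre of pressure: y_p = y_c + I_c/(y_c·A) = 3.50639 + 1.43036/(3.50639 × 5.67057) = 3.50639 + 0.071938 = 3.57833 m along the plane.
Vertically, h_p = y_p·sinθ = 3.57833 × 0.972370 = 3.47946 m.

h_p = 3.48 m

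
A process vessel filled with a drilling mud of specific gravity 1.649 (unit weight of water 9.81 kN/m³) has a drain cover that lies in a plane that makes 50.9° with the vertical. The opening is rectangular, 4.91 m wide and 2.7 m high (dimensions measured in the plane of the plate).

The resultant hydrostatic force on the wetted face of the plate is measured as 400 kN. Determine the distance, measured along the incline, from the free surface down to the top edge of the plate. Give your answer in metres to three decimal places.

y_top ≈ 1.607 m

γ = 1.649 × 9.81 = 16.17669 kN/m³.
A = 4.91 × 2.7 = 13.257 m².
From F = γ·h_c·A, the centroid depth is h_c = 400/(16.17669 × 13.257) = 1.8652 m.
The plate makes 50.9° with the vertical, i.e. θ = 90° − 50.9° = 39.1° to the horizontal. Measuring y along the incline from the free-surface line, vertical depth h = y·sinθ with sinθ = 0.630676.
Along the incline, y_c = h_c/sinθ = 1.8652/0.630676 = 2.95746 m.
The centroid lies 2.7/2 = 1.35 m below the top edge, so the top edge sits at y_top = 2.95746 − 1.35 = 1.60746 m along the incline.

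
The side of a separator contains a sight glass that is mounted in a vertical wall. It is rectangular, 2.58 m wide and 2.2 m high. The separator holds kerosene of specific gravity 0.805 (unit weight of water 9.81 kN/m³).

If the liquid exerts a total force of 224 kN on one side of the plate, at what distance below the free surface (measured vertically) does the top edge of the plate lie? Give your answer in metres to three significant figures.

γ = 0.805 × 9.81 = 7.89705 kN/m³.
A = 2.58 × 2.2 = 5.676 m².
From F = γ·h_c·A, the centroid depth is h_c = 224/(7.89705 × 5.676) = 4.99736 m.
The centroid lies 2.2/2 = 1.1 m below the top edge, so the top edge sits at h_top = 4.99736 − 1.1 = 3.89736 m below the surface.

d_top ≈ 3.90 m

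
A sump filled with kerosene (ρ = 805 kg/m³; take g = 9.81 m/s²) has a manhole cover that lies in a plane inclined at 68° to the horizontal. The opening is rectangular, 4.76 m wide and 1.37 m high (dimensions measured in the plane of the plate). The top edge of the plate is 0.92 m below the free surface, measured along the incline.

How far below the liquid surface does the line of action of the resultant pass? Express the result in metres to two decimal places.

h_p = 1.58 m

γ = ρg = 805 × 9.81 / 1000 = 7.89705 kN/m³.
Let θ = 68° be the plate's angle to the horizontal; measure y along the incline from where the plane meets the free surface. Vertical depth h = y·sinθ with sinθ = 0.927184.
The centroid lies 1.37/2 = 0.685 m below the top edge, so y_c = 0.92 + 0.685 = 1.605 m and h_c = 1.605 × 0.927184 = 1.48813 m.
A = 4.76 × 1.37 = 6.5212 m².
Resultant F = γ·h_c·A = 7.89705 × 1.48813 × 6.5212 = 76.6361 kN.
I_c = b·h³/12 = 4.76 × 1.37³/12 = 1.01997 m⁴.
Centre of pressure: y_p = y_c + I_c/(y_c·A) = 1.605 + 1.01997/(1.605 × 6.5212) = 1.605 + 0.0974507 = 1.70245 m along the plane.
Vertically, h_p = y_p·sinθ = 1.70245 × 0.927184 = 1.57848 m.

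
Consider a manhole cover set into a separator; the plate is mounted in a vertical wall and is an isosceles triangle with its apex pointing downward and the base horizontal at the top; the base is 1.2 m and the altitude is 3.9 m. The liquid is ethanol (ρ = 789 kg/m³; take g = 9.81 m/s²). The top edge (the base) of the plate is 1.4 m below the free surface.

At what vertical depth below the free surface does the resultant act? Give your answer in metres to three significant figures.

γ = ρg = 789 × 9.81 / 1000 = 7.74009 kN/m³.
With the apex down, the centroid sits h/3 = 3.9/3 = 1.3 m below the base (the top edge), so the centroid depth is h_c = 1.4 + 1.3 = 2.7 m.
A = ½ × 1.2 × 3.9 = 2.34 m².
Resultant F = γ·h_c·A = 7.74009 × 2.7 × 2.34 = 48.9019 kN.
I_c = b·h³/36 = 1.2 × 3.9³/36 = 1.9773 m⁴.
Centre of pressure: y_p = y_c + I_c/(y_c·A) = 2.7 + 1.9773/(2.7 × 2.34) = 2.7 + 0.312963 = 3.01296 m along the plane.

h_p = 3.01 m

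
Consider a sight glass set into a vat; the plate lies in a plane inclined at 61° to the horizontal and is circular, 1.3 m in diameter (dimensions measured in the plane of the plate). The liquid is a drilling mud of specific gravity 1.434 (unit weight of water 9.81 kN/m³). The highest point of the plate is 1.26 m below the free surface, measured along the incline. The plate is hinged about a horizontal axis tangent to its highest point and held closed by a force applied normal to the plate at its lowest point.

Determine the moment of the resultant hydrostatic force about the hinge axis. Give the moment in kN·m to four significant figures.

γ = 1.434 × 9.81 = 14.06754 kN/m³.
Let θ = 61° be the plate's angle to the horizontal; measure y along the incline from where the plane meets the free surface. Vertical depth h = y·sinθ with sinθ = 0.874620.
The centroid is at the centre, 0.65 m below the top of the plate, so y_c = 1.26 + 0.65 = 1.91 m and h_c = 1.91 × 0.874620 = 1.67052 m.
A = π(0.65)² = 1.32732 m².
Resultant F = γ·h_c·A = 14.06754 × 1.67052 × 1.32732 = 31.1922 kN.
I_c = πr⁴/4 = π × 0.65⁴/4 = 0.140198 m⁴.
Centre of pressure: y_p = y_c + I_c/(y_c·A) = 1.91 + 0.140198/(1.91 × 1.32732) = 1.91 + 0.055301 = 1.9653 m along the plane.
The resultant acts 0.65 + 0.055301 = 0.705301 m (along the plate) below the hinge at the top edge, so the moment about the hinge is M = F × 0.705301 = 31.1922 × 0.705301 = 21.9999 kN·m.

M ≈ 22.00 kN·m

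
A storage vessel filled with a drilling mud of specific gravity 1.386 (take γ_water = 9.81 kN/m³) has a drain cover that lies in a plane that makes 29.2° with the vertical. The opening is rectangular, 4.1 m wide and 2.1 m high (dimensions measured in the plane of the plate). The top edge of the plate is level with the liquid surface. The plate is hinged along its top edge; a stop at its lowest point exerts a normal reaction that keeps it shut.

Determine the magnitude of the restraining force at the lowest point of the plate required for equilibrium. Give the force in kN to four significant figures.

γ = 1.386 × 9.81 = 13.59666 kN/m³.
The plate makes 29.2° with the vertical, i.e. θ = 90° − 29.2° = 60.8° to the horizontal. Measuring y along the incline from the free-surface line, vertical depth h = y·sinθ with sinθ = 0.872922.
The centroid lies 2.1/2 = 1.05 m below the top edge, so y_c = 1.05 m and h_c = 1.05 × 0.872922 = 0.916568 m.
A = 4.1 × 2.1 = 8.61 m².
Resultant F = γ·h_c·A = 13.59666 × 0.916568 × 8.61 = 107.3 kN.
I_c = b·h³/12 = 4.1 × 2.1³/12 = 3.16418 m⁴.
Centre of pressure: y_p = y_c + I_c/(y_c·A) = 1.05 + 3.16418/(1.05 × 8.61) = 1.05 + 0.350001 = 1.4 m along the plane.
The resultant acts 1.05 + 0.350001 = 1.4 m (along the plate) below the hinge at the top edge, so the moment about the hinge is M = F × 1.4 = 107.3 × 1.4 = 150.22 kN·m.
A normal force at the bottom, 2.1 m from the hinge, must supply this moment: P = 150.22/2.1 = 71.5333 kN.

P ≈ 71.53 kN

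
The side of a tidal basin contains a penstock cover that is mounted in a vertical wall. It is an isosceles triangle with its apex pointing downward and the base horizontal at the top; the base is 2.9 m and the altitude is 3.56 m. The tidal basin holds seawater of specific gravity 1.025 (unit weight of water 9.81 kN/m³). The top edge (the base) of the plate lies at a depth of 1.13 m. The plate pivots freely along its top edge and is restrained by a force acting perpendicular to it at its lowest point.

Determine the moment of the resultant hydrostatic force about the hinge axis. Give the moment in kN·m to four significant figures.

M ≈ 179.2 kN·m

γ = 1.025 × 9.81 = 10.05525 kN/m³.
With the apex down, the centroid sits h/3 = 3.56/3 = 1.18667 m below the base (the top edge), so the centroid depth is h_c = 1.13 + 1.18667 = 2.31667 m.
A = ½ × 2.9 × 3.56 = 5.162 m².
Resultant F = γ·h_c·A = 10.05525 × 2.31667 × 5.162 = 120.247 kN.
I_c = b·h³/36 = 2.9 × 3.56³/36 = 3.63451 m⁴.
Centre of pressure: y_p = y_c + I_c/(y_c·A) = 2.31667 + 3.63451/(2.31667 × 5.162) = 2.31667 + 0.303923 = 2.62059 m along the plane.
The resultant acts 1.18667 + 0.303923 = 1.49059 m (along the plate) below the hinge at the top edge, so the moment about the hinge is M = F × 1.49059 = 120.247 × 1.49059 = 179.239 kN·m.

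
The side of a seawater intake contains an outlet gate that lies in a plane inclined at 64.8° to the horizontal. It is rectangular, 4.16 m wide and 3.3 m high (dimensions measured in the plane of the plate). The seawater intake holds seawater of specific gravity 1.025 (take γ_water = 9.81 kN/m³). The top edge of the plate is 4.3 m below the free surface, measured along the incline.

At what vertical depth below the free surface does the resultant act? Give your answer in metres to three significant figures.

γ = 1.025 × 9.81 = 10.05525 kN/m³.
Let θ = 64.8° be the plate's angle to the horizontal; measure y along the incline from where the plane meets the free surface. Vertical depth h = y·sinθ with sinθ = 0.904827.
The centroid lies 3.3/2 = 1.65 m below the top edge, so y_c = 4.3 + 1.65 = 5.95 m and h_c = 5.95 × 0.904827 = 5.38372 m.
A = 4.16 × 3.3 = 13.728 m².
Resultant F = γ·h_c·A = 10.05525 × 5.38372 × 13.728 = 743.16 kN.
I_c = b·h³/12 = 4.16 × 3.3³/12 = 12.4582 m⁴.
Centre of pressure: y_p = y_c + I_c/(y_c·A) = 5.95 + 12.4582/(5.95 × 13.728) = 5.95 + 0.152521 = 6.10252 m along the plane.
Vertically, h_p = y_p·sinθ = 6.10252 × 0.904827 = 5.52172 m.

h_p = 5.52 m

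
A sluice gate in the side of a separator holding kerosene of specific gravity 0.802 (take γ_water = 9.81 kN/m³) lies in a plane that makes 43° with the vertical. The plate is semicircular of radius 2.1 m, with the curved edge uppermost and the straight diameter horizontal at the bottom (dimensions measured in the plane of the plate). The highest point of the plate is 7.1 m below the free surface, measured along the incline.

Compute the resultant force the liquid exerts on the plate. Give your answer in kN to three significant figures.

γ = 0.802 × 9.81 = 7.86762 kN/m³.
The plate makes 43° with the vertical, i.e. θ = 90° − 43° = 47° to the horizontal. Measuring y along the incline from the free-surface line, vertical depth h = y·sinθ with sinθ = 0.731354.
The centroid lies 4r/(3π) = 0.891268 m above the diameter, so r − 4r/(3π) = 2.1 − 0.891268 = 1.20873 m below the topmost point, so y_c = 7.1 + 1.20873 = 8.30873 m and h_c = 8.30873 × 0.731354 = 6.07662 m.
A = πr²/2 = π × 2.1²/2 = 6.92721 m².
Resultant F = γ·h_c·A = 7.86762 × 6.07662 × 6.92721 = 331.18 kN.

F ≈ 331 kN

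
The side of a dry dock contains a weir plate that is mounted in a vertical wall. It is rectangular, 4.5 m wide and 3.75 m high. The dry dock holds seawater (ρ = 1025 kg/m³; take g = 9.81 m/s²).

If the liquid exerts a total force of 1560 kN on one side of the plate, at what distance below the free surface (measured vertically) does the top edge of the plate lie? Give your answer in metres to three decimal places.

γ = ρg = 1025 × 9.81 / 1000 = 10.05525 kN/m³.
A = 4.5 × 3.75 = 16.875 m².
From F = γ·h_c·A, the centroid depth is h_c = 1560/(10.05525 × 16.875) = 9.19365 m.
The centroid lies 3.75/2 = 1.875 m below the top edge, so the top edge sits at h_top = 9.19365 − 1.875 = 7.31865 m below the surface.

d_top ≈ 7.319 m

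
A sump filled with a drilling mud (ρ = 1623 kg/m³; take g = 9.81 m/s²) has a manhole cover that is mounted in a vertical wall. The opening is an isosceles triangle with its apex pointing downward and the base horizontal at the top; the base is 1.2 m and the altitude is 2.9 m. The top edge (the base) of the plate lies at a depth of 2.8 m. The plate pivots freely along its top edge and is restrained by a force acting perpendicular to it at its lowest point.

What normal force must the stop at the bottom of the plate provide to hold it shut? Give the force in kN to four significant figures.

γ = ρg = 1623 × 9.81 / 1000 = 15.92163 kN/m³.
With the apex down, the centroid sits h/3 = 2.9/3 = 0.966667 m below the base (the top edge), so the centroid depth is h_c = 2.8 + 0.966667 = 3.76667 m.
A = ½ × 1.2 × 2.9 = 1.74 m².
Resultant F = γ·h_c·A = 15.92163 × 3.76667 × 1.74 = 104.35 kN.
I_c = b·h³/36 = 1.2 × 2.9³/36 = 0.812967 m⁴.
Centre of pressure: y_p = y_c + I_c/(y_c·A) = 3.76667 + 0.812967/(3.76667 × 1.74) = 3.76667 + 0.124041 = 3.89071 m along the plane.
The resultant acts 0.966667 + 0.124041 = 1.09071 m (along the plate) below the hinge at the top edge, so the moment about the hinge is M = F × 1.09071 = 104.35 × 1.09071 = 113.816 kN·m.
A normal force at the bottom, 2.9 m from the hinge, must supply this moment: P = 113.816/2.9 = 39.2469 kN.

P ≈ 39.25 kN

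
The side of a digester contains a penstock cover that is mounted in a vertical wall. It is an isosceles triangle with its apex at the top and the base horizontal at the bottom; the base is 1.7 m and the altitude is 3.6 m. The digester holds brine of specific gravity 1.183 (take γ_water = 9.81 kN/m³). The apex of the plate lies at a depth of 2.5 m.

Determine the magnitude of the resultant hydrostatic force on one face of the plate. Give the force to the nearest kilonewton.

γ = 1.183 × 9.81 = 11.60523 kN/m³.
With the apex up, the centroid sits 2h/3 = 2 × 3.6/3 = 2.4 m below the apex, so the centroid depth is h_c = 2.5 + 2.4 = 4.9 m.
A = ½ × 1.7 × 3.6 = 3.06 m².
Resultant F = γ·h_c·A = 11.60523 × 4.9 × 3.06 = 174.009 kN.

F ≈ 174 kN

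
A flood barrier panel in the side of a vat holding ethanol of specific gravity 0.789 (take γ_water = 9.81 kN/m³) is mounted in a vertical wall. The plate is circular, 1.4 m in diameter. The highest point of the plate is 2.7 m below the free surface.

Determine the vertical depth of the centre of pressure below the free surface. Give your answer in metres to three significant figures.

γ = 0.789 × 9.81 = 7.74009 kN/m³.
The centroid is at the centre, 0.7 m below the top of the plate, so the centroid depth is h_c = 2.7 + 0.7 = 3.4 m.
A = π(0.7)² = 1.53938 m².
Resultant F = γ·h_c·A = 7.74009 × 3.4 × 1.53938 = 40.5108 kN.
I_c = πr⁴/4 = π × 0.7⁴/4 = 0.188574 m⁴.
Centre of pressure: y_p = y_c + I_c/(y_c·A) = 3.4 + 0.188574/(3.4 × 1.53938) = 3.4 + 0.0360294 = 3.43603 m along the plane.

h_p = 3.44 m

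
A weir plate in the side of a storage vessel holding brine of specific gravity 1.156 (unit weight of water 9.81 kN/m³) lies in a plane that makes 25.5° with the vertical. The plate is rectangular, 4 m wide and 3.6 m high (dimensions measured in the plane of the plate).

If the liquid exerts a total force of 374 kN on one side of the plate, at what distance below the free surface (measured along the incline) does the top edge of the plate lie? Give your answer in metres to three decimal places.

γ = 1.156 × 9.81 = 11.34036 kN/m³.
A = 4 × 3.6 = 14.4 m².
From F = γ·h_c·A, the centroid depth is h_c = 374/(11.34036 × 14.4) = 2.29025 m.
The plate makes 25.5° with the vertical, i.e. θ = 90° − 25.5° = 64.5° to the horizontal. Measuring y along the incline from the free-surface line, vertical depth h = y·sinθ with sinθ = 0.902585.
Along the incline, y_c = h_c/sinθ = 2.29025/0.902585 = 2.53743 m.
The centroid lies 3.6/2 = 1.8 m below the top edge, so the top edge sits at y_top = 2.53743 − 1.8 = 0.73743 m along the incline.

y_top ≈ 0.737 m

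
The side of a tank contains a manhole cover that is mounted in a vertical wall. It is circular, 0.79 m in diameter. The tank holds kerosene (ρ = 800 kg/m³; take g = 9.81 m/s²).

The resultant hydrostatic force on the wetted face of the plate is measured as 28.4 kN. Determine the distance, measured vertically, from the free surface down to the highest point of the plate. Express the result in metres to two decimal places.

d_top ≈ 6.99 m

γ = ρg = 800 × 9.81 / 1000 = 7.848 kN/m³.
A = π(0.395)² = 0.490167 m².
From F = γ·h_c·A, the centroid depth is h_c = 28.4/(7.848 × 0.490167) = 7.3827 m.
The centroid is at the centre, 0.395 m below the top of the plate, so the highest point sits at h_top = 7.3827 − 0.395 = 6.9877 m below the surface.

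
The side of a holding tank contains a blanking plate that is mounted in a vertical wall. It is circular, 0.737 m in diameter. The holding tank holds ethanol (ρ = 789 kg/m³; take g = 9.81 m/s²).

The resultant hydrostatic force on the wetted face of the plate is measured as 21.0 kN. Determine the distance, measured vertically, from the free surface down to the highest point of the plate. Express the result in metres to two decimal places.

γ = ρg = 789 × 9.81 / 1000 = 7.74009 kN/m³.
A = π(0.3685)² = 0.426604 m².
From F = γ·h_c·A, the centroid depth is h_c = 21.0/(7.74009 × 0.426604) = 6.35987 m.
The centroid is at the centre, 0.3685 m below the top of the plate, so the highest point sits at h_top = 6.35987 − 0.3685 = 5.99137 m below the surface.

d_top ≈ 5.99 m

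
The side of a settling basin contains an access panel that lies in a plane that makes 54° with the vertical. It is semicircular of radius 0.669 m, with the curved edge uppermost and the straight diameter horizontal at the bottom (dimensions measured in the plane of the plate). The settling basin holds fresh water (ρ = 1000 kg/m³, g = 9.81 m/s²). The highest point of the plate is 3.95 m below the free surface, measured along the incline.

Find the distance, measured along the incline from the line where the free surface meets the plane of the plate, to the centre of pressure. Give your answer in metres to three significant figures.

y_p = 4.34 m

γ = ρg = 1000 × 9.81 = 9810 N/m³ = 9.81 kN/m³.
The plate makes 54° with the vertical, i.e. θ = 90° − 54° = 36° to the horizontal. Measuring y along the incline from the free-surface line, vertical depth h = y·sinθ with sinθ = 0.587785.
The centroid lies 4r/(3π) = 0.283932 m above the diameter, so r − 4r/(3π) = 0.669 − 0.283932 = 0.385068 m below the topmost point, so y_c = 3.95 + 0.385068 = 4.33507 m and h_c = 4.33507 × 0.587785 = 2.54809 m.
A = πr²/2 = π × 0.669²/2 = 0.703027 m².
Resultant F = γ·h_c·A = 9.81 × 2.54809 × 0.703027 = 17.5734 kN.
I_c = (π/8 − 8/(9π))·r⁴ = 0.109757 × 0.669⁴ = 0.0219855 m⁴.
Centre of pressure: y_p = y_c + I_c/(y_c·A) = 4.33507 + 0.0219855/(4.33507 × 0.703027) = 4.33507 + 0.00721387 = 4.34228 m along the plane.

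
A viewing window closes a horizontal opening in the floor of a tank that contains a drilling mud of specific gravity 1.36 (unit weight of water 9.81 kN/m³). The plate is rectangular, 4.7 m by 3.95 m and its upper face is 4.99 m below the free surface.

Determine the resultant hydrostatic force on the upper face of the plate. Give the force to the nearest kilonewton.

γ = 1.36 × 9.81 = 13.3416 kN/m³.
The plate is horizontal, so pressure is uniform at p = γ·h = 13.3416 × 4.99 = 66.5746 kN/m².
A = 4.7 × 3.95 = 18.565 m².
F = p·A = 66.5746 × 18.565 = 1235.96 kN.

F ≈ 1236 kN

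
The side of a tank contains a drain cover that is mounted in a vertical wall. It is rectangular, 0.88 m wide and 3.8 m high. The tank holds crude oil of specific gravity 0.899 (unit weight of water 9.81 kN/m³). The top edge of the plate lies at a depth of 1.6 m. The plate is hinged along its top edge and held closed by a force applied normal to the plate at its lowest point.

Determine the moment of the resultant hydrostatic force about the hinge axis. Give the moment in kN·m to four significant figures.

M ≈ 231.6 kN·m

γ = 0.899 × 9.81 = 8.81919 kN/m³.
The centroid lies 3.8/2 = 1.9 m below the top edge, so the centroid depth is h_c = 1.6 + 1.9 = 3.5 m.
A = 0.88 × 3.8 = 3.344 m².
Resultant F = γ·h_c·A = 8.81919 × 3.5 × 3.344 = 103.22 kN.
I_c = b·h³/12 = 0.88 × 3.8³/12 = 4.02395 m⁴.
Centre of pressure: y_p = y_c + I_c/(y_c·A) = 3.5 + 4.02395/(3.5 × 3.344) = 3.5 + 0.34381 = 3.84381 m along the plane.
The resultant acts 1.9 + 0.34381 = 2.24381 m (along the plate) below the hinge at the top edge, so the moment about the hinge is M = F × 2.24381 = 103.22 × 2.24381 = 231.606 kN·m.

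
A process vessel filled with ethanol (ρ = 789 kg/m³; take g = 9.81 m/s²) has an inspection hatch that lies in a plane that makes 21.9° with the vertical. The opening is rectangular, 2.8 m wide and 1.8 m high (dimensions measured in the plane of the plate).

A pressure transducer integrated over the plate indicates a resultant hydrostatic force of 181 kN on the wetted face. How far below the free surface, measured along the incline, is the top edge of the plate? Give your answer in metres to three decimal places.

γ = ρg = 789 × 9.81 / 1000 = 7.74009 kN/m³.
A = 2.8 × 1.8 = 5.04 m².
From F = γ·h_c·A, the centroid depth is h_c = 181/(7.74009 × 5.04) = 4.63983 m.
The plate makes 21.9° with the vertical, i.e. θ = 90° − 21.9° = 68.1° to the horizontal. Measuring y along the incline from the free-surface line, vertical depth h = y·sinθ with sinθ = 0.927836.
Along the incline, y_c = h_c/sinθ = 4.63983/0.927836 = 5.0007 m.
The centroid lies 1.8/2 = 0.9 m below the top edge, so the top edge sits at y_top = 5.0007 − 0.9 = 4.1007 m along the incline.

y_top ≈ 4.101 m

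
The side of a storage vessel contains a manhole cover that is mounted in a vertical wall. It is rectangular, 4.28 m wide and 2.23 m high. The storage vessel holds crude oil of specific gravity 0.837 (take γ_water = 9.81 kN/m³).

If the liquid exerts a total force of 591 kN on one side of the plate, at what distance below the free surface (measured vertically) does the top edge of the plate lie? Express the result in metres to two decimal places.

γ = 0.837 × 9.81 = 8.21097 kN/m³.
A = 4.28 × 2.23 = 9.5444 m².
From F = γ·h_c·A, the centroid depth is h_c = 591/(8.21097 × 9.5444) = 7.54127 m.
The centroid lies 2.23/2 = 1.115 m below the top edge, so the top edge sits at h_top = 7.54127 − 1.115 = 6.42627 m below the surface.

d_top ≈ 6.43 m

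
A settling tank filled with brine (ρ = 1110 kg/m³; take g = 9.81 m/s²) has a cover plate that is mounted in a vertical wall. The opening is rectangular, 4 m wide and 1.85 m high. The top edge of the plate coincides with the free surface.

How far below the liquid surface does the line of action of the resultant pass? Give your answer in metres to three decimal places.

h_p = 1.233 m

γ = ρg = 1110 × 9.81 / 1000 = 10.8891 kN/m³.
The centroid lies 1.85/2 = 0.925 m below the top edge, so the centroid depth is h_c = 0.925 m.
A = 4 × 1.85 = 7.4 m².
Resultant F = γ·h_c·A = 10.8891 × 0.925 × 7.4 = 74.5359 kN.
I_c = b·h³/12 = 4 × 1.85³/12 = 2.11054 m⁴.
Centre of pressure: y_p = y_c + I_c/(y_c·A) = 0.925 + 2.11054/(0.925 × 7.4) = 0.925 + 0.308333 = 1.23333 m along the plane.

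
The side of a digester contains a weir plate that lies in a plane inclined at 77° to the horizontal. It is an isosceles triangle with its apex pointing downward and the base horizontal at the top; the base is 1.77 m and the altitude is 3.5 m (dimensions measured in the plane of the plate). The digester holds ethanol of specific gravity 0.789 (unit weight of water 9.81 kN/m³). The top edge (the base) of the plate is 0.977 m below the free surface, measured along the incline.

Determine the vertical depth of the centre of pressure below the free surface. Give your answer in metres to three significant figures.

h_p = 2.40 m

γ = 0.789 × 9.81 = 7.74009 kN/m³.
Let θ = 77° be the plate's angle to the horizontal; measure y along the incline from where the plane meets the free surface. Vertical depth h = y·sinθ with sinθ = 0.974370.
With the apex down, the centroid sits h/3 = 3.5/3 = 1.16667 m below the base (the top edge), so y_c = 0.977 + 1.16667 = 2.14367 m and h_c = 2.14367 × 0.974370 = 2.08873 m.
A = ½ × 1.77 × 3.5 = 3.0975 m².
Resultant F = γ·h_c·A = 7.74009 × 2.08873 × 3.0975 = 50.0772 kN.
I_c = b·h³/36 = 1.77 × 3.5³/36 = 2.10802 m⁴.
Centre of pressure: y_p = y_c + I_c/(y_c·A) = 2.14367 + 2.10802/(2.14367 × 3.0975) = 2.14367 + 0.317472 = 2.46114 m along the plane.
Vertically, h_p = y_p·sinθ = 2.46114 × 0.974370 = 2.39806 m.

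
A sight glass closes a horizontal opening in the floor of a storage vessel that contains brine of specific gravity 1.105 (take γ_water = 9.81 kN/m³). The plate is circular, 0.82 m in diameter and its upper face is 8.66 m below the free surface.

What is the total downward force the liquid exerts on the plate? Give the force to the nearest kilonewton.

γ = 1.105 × 9.81 = 10.84005 kN/m³.
The plate is horizontal, so pressure is uniform at p = γ·h = 10.84005 × 8.66 = 93.8748 kN/m².
A = π(0.41)² = 0.528102 m².
F = p·A = 93.8748 × 0.528102 = 49.5755 kN.

F ≈ 50 kN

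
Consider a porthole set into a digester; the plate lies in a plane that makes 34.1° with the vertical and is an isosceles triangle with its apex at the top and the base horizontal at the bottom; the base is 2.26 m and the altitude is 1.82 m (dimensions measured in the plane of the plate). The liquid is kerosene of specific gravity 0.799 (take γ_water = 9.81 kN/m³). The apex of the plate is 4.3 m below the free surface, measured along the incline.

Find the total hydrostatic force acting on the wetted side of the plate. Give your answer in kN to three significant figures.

F ≈ 73.6 kN

γ = 0.799 × 9.81 = 7.83819 kN/m³.
The plate makes 34.1° with the vertical, i.e. θ = 90° − 34.1° = 55.9° to the horizontal. Measuring y along the incline from the free-surface line, vertical depth h = y·sinθ with sinθ = 0.828060.
With the apex up, the centroid sits 2h/3 = 2 × 1.82/3 = 1.21333 m below the apex, so y_c = 4.3 + 1.21333 = 5.51333 m and h_c = 5.51333 × 0.828060 = 4.56537 m.
A = ½ × 2.26 × 1.82 = 2.0566 m².
Resultant F = γ·h_c·A = 7.83819 × 4.56537 × 2.0566 = 73.5939 kN.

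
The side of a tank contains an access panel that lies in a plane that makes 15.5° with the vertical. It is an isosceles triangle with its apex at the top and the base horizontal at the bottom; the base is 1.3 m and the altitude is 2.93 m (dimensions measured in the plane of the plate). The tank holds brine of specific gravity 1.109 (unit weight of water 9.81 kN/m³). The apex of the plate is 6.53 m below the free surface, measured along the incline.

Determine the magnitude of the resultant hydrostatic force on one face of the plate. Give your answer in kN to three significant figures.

F ≈ 169 kN

γ = 1.109 × 9.81 = 10.87929 kN/m³.
The plate makes 15.5° with the vertical, i.e. θ = 90° − 15.5° = 74.5° to the horizontal. Measuring y along the incline from the free-surface line, vertical depth h = y·sinθ with sinθ = 0.963630.
With the apex up, the centroid sits 2h/3 = 2 × 2.93/3 = 1.95333 m below the apex, so y_c = 6.53 + 1.95333 = 8.48333 m and h_c = 8.48333 × 0.963630 = 8.17479 m.
A = ½ × 1.3 × 2.93 = 1.9045 m².
Resultant F = γ·h_c·A = 10.87929 × 8.17479 × 1.9045 = 169.378 kN.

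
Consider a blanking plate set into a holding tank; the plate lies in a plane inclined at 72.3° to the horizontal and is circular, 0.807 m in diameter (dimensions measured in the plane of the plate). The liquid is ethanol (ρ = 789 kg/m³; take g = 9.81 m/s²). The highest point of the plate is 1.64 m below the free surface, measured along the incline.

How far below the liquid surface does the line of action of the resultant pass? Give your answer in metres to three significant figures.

γ = ρg = 789 × 9.81 / 1000 = 7.74009 kN/m³.
Let θ = 72.3° be the plate's angle to the horizontal; measure y along the incline from where the plane meets the free surface. Vertical depth h = y·sinθ with sinθ = 0.952661.
The centroid is at the centre, 0.4035 m below the top of the plate, so y_c = 1.64 + 0.4035 = 2.0435 m and h_c = 2.0435 × 0.952661 = 1.94676 m.
A = π(0.4035)² = 0.51149 m².
Resultant F = γ·h_c·A = 7.74009 × 1.94676 × 0.51149 = 7.70718 kN.
I_c = πr⁴/4 = π × 0.4035⁴/4 = 0.0208192 m⁴.
Centre of pressure: y_p = y_c + I_c/(y_c·A) = 2.0435 + 0.0208192/(2.0435 × 0.51149) = 2.0435 + 0.0199183 = 2.06342 m along the plane.
Vertically, h_p = y_p·sinθ = 2.06342 × 0.952661 = 1.96574 m.

h_p = 1.97 m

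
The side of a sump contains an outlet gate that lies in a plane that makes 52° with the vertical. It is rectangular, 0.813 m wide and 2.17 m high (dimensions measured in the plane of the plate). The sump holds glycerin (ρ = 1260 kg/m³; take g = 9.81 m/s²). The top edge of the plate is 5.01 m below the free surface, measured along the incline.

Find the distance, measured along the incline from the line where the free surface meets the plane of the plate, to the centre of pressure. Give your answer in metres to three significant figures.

y_p = 6.16 m

γ = ρg = 1260 × 9.81 / 1000 = 12.3606 kN/m³.
The plate makes 52° with the vertical, i.e. θ = 90° − 52° = 38° to the horizontal. Measuring y along the incline from the free-surface line, vertical depth h = y·sinθ with sinθ = 0.615661.
The centroid lies 2.17/2 = 1.085 m below the top edge, so y_c = 5.01 + 1.085 = 6.095 m and h_c = 6.095 × 0.615661 = 3.75245 m.
A = 0.813 × 2.17 = 1.76421 m².
Resultant F = γ·h_c·A = 12.3606 × 3.75245 × 1.76421 = 81.8285 kN.
I_c = b·h³/12 = 0.813 × 2.17³/12 = 0.692291 m⁴.
Centre of pressure: y_p = y_c + I_c/(y_c·A) = 6.095 + 0.692291/(6.095 × 1.76421) = 6.095 + 0.064382 = 6.15938 m along the plane.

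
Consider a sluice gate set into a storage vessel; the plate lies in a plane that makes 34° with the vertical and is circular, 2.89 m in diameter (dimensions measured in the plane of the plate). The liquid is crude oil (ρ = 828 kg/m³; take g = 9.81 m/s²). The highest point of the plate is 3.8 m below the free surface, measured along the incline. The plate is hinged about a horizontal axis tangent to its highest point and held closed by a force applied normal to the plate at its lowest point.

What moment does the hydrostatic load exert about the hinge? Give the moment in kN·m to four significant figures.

M ≈ 357.8 kN·m

γ = ρg = 828 × 9.81 / 1000 = 8.12268 kN/m³.
The plate makes 34° with the vertical, i.e. θ = 90° − 34° = 56° to the horizontal. Measuring y along the incline from the free-surface line, vertical depth h = y·sinθ with sinθ = 0.829038.
The centroid is at the centre, 1.445 m below the top of the plate, so y_c = 3.8 + 1.445 = 5.245 m and h_c = 5.245 × 0.829038 = 4.3483 m.
A = π(1.445)² = 6.55972 m².
Resultant F = γ·h_c·A = 8.12268 × 4.3483 × 6.55972 = 231.688 kN.
I_c = πr⁴/4 = π × 1.445⁴/4 = 3.42422 m⁴.
Centre of pressure: y_p = y_c + I_c/(y_c·A) = 5.245 + 3.42422/(5.245 × 6.55972) = 5.245 + 0.0995247 = 5.34452 m along the plane.
The resultant acts 1.445 + 0.0995247 = 1.54452 m (along the plate) below the hinge at the top edge, so the moment about the hinge is M = F × 1.54452 = 231.688 × 1.54452 = 357.847 kN·m.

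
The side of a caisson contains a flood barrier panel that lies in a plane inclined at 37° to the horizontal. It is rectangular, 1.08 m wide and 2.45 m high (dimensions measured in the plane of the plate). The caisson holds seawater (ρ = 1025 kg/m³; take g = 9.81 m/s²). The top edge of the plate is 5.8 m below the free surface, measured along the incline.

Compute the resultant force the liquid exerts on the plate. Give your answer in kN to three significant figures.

γ = ρg = 1025 × 9.81 / 1000 = 10.05525 kN/m³.
Let θ = 37° be the plate's angle to the horizontal; measure y along the incline from where the plane meets the free surface. Vertical depth h = y·sinθ with sinθ = 0.601815.
The centroid lies 2.45/2 = 1.225 m below the top edge, so y_c = 5.8 + 1.225 = 7.025 m and h_c = 7.025 × 0.601815 = 4.22775 m.
A = 1.08 × 2.45 = 2.646 m².
Resultant F = γ·h_c·A = 10.05525 × 4.22775 × 2.646 = 112.484 kN.

F ≈ 112 kN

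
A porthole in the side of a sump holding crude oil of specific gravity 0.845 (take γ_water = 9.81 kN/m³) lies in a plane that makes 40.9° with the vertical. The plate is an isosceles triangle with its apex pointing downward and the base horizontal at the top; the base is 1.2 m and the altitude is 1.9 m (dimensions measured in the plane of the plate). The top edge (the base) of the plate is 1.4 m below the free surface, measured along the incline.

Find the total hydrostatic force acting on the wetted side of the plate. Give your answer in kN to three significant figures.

F ≈ 14.5 kN

γ = 0.845 × 9.81 = 8.28945 kN/m³.
The plate makes 40.9° with the vertical, i.e. θ = 90° − 40.9° = 49.1° to the horizontal. Measuring y along the incline from the free-surface line, vertical depth h = y·sinθ with sinθ = 0.755853.
With the apex down, the centroid sits h/3 = 1.9/3 = 0.633333 m below the base (the top edge), so y_c = 1.4 + 0.633333 = 2.03333 m and h_c = 2.03333 × 0.755853 = 1.5369 m.
A = ½ × 1.2 × 1.9 = 1.14 m².
Resultant F = γ·h_c·A = 8.28945 × 1.5369 × 1.14 = 14.5237 kN.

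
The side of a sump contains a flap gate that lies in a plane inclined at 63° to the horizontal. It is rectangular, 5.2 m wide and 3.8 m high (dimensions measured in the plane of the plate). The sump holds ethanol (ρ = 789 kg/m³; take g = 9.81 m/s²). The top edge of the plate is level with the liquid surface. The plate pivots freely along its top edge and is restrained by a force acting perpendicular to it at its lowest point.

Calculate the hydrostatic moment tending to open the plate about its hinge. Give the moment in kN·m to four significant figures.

M ≈ 655.9 kN·m

γ = ρg = 789 × 9.81 / 1000 = 7.74009 kN/m³.
Let θ = 63° be the plate's angle to the horizontal; measure y along the incline from where the plane meets the free surface. Vertical depth h = y·sinθ with sinθ = 0.891007.
The centroid lies 3.8/2 = 1.9 m below the top edge, so y_c = 1.9 m and h_c = 1.9 × 0.891007 = 1.69291 m.
A = 5.2 × 3.8 = 19.76 m².
Resultant F = γ·h_c·A = 7.74009 × 1.69291 × 19.76 = 258.921 kN.
I_c = b·h³/12 = 5.2 × 3.8³/12 = 23.7779 m⁴.
Centre of pressure: y_p = y_c + I_c/(y_c·A) = 1.9 + 23.7779/(1.9 × 19.76) = 1.9 + 0.633334 = 2.53333 m along the plane.
The resultant acts 1.9 + 0.633334 = 2.53333 m (along the plate) below the hinge at the top edge, so the moment about the hinge is M = F × 2.53333 = 258.921 × 2.53333 = 655.932 kN·m.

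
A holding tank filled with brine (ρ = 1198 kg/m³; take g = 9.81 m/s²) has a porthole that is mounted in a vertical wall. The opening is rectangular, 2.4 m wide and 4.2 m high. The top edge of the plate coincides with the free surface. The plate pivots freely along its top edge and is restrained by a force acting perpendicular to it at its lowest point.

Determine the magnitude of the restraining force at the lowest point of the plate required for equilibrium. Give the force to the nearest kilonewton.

γ = ρg = 1198 × 9.81 / 1000 = 11.75238 kN/m³.
The centroid lies 4.2/2 = 2.1 m below the top edge, so the centroid depth is h_c = 2.1 m.
A = 2.4 × 4.2 = 10.08 m².
Resultant F = γ·h_c·A = 11.75238 × 2.1 × 10.08 = 248.774 kN.
I_c = b·h³/12 = 2.4 × 4.2³/12 = 14.8176 m⁴.
Centre of pressure: y_p = y_c + I_c/(y_c·A) = 2.1 + 14.8176/(2.1 × 10.08) = 2.1 + 0.7 = 2.8 m along the plane.
The resultant acts 2.1 + 0.7 = 2.8 m (along the plate) below the hinge at the top edge, so the moment about the hinge is M = F × 2.8 = 248.774 × 2.8 = 696.567 kN·m.
A normal force at the bottom, 4.2 m from the hinge, must supply this moment: P = 696.567/4.2 = 165.849 kN.

P ≈ 166 kN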